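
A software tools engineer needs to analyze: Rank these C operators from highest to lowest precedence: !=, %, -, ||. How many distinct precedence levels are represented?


Looking up precedence for each operator:
  != -> precedence 3
  % -> precedence 6
  - -> precedence 5
  || -> precedence 1
Sorted highest to lowest: %, -, !=, ||
Distinct precedence values: [6, 5, 3, 1]
Number of distinct levels: 4

4


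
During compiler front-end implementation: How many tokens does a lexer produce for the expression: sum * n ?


Scanning 'sum * n'
Token 1: 'sum' -> identifier
Token 2: '*' -> operator
Token 3: 'n' -> identifier
Total tokens: 3

3


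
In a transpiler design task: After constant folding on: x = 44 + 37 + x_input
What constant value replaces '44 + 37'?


Identifying constant sub-expression:
  Original: x = 44 + 37 + x_input
  44 and 37 are both compile-time constants
  Evaluating: 44 + 37 = 81
  After folding: x = 81 + x_input

81


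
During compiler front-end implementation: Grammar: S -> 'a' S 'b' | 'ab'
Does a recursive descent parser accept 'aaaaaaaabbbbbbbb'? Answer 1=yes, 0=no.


Grammar accepts strings of the form a^n b^n (n >= 1)
Word: 'aaaaaaaabbbbbbbb'
Counting: 8 a's and 8 b's
Check: 8 == 8? Yes
Derivation (S -> aSb applied 7 time(s), then S -> ab): S => aSb => aaSbb => aaaSbbb => aaaaSbbbb => aaaaaSbbbbb => aaaaaaSbbbbbb => aaaaaaaSbbbbbbb => aaaaaaaabbbbbbbb
Accepted

1


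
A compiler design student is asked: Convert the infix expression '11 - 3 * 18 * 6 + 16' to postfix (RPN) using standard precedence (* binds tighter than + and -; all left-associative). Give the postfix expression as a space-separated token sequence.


Applying the shunting-yard algorithm:
  Operand 11 -> output
  Push '-' onto operator stack -> op-stack: [-]
  Operand 3 -> output
  Push '*' onto operator stack -> op-stack: [-, *]
  Operand 18 -> output
  See '*' (prec 2); top '*' (prec 2) >= it -> pop '*' to output
  Push '*' onto operator stack -> op-stack: [-, *]
  Operand 6 -> output
  See '+' (prec 1); top '*' (prec 2) >= it -> pop '*' to output
  See '+' (prec 1); top '-' (prec 1) >= it -> pop '-' to output
  Push '+' onto operator stack -> op-stack: [+]
  Operand 16 -> output
  End of input: pop '+' to output
Postfix result: 11 3 18 * 6 * - 16 +

11 3 18 * 6 * - 16 +


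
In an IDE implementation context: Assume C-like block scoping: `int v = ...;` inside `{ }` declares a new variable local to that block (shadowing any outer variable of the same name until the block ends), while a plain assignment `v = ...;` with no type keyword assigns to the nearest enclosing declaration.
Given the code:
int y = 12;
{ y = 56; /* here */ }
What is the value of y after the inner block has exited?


Analyzing scoping rules:
Outer scope: declares y = 12
Inner block: 'y = 56;' has no type keyword, so it is an assignment to the outer y (no shadowing)
The assignment changed the outer variable itself, so the new value persists after the block -> 56
Result: 56

56


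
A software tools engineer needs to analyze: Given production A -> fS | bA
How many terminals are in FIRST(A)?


Production: A -> fS | bA
Examining each alternative for leading terminals:
  A -> fS : first terminal = 'f'
  A -> bA : first terminal = 'b'
FIRST(A) = {b, f}
Count: 2

2


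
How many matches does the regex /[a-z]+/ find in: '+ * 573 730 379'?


Pattern: /[a-z]+/ (identifiers)
Input: '+ * 573 730 379'
Scanning for matches:
Total matches: 0

0


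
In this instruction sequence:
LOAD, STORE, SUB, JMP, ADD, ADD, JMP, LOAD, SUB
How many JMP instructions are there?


Scanning instruction sequence for JMP:
  Position 1: LOAD
  Position 2: STORE
  Position 3: SUB
  Position 4: JMP <- MATCH
  Position 5: ADD
  Position 6: ADD
  Position 7: JMP <- MATCH
  Position 8: LOAD
  Position 9: SUB
Matches at positions: [4, 7]
Total JMP count: 2

2


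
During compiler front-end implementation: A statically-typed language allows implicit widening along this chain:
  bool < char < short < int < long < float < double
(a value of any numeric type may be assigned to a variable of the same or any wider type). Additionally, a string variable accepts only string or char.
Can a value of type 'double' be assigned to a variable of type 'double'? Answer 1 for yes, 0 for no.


Target variable type: double
Source value type: double
Numeric ranks: double=6, double=6
Widening allowed iff rank(source) <= rank(target): 6 <= 6? Yes
Result: 1

1


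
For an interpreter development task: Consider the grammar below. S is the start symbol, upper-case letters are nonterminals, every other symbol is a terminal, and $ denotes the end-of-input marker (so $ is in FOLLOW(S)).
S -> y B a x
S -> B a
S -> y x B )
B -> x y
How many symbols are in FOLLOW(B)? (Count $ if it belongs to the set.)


S is the start symbol and does not occur in any rule body, so FOLLOW(S) = {$}.
Examining every occurrence of B in a rule body:
  S -> y B a x : B is followed by terminal 'a' -> add 'a'
  S -> B a : B is followed by terminal 'a' -> add 'a' (already in the set)
  S -> y x B ) : B is followed by terminal ')' -> add ')'
  B -> x y : B does not occur in the body -> contributes nothing
FOLLOW(B) = {), a}
Count: 2

2


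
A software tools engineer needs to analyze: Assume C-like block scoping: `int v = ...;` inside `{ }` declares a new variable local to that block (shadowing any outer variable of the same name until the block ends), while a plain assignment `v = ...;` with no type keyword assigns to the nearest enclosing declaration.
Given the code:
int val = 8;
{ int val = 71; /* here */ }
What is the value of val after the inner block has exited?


Analyzing scoping rules:
Outer scope: declares val = 8
Inner block: 'int val = 71;' declares a NEW val that shadows the outer one
When the block exits the inner val goes out of scope; the outer val was never modified -> 8
Result: 8

8


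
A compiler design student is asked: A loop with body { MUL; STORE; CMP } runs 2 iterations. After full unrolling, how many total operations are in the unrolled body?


Loop body operations: MUL, STORE, CMP (3 ops per iteration)
Unrolling 2 iterations:
  Iteration 1: MUL, STORE, CMP (3 ops)
  Iteration 2: MUL, STORE, CMP (3 ops)
Total: 2 iterations * 3 ops/iter = 6 operations

6


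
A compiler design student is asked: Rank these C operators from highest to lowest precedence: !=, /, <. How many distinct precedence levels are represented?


Looking up precedence for each operator:
  != -> precedence 3
  / -> precedence 6
  < -> precedence 4
Sorted highest to lowest: /, <, !=
Distinct precedence values: [6, 4, 3]
Number of distinct levels: 3

3


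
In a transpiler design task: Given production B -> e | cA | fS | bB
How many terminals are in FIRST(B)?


Production: B -> e | cA | fS | bB
Examining each alternative for leading terminals:
  B -> e : first terminal = 'e'
  B -> cA : first terminal = 'c'
  B -> fS : first terminal = 'f'
  B -> bB : first terminal = 'b'
FIRST(B) = {b, c, e, f}
Count: 4

4


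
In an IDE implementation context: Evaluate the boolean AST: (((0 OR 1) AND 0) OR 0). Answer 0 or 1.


Step 1: Evaluate inner node
  0 OR 1 = 1
Step 2: Evaluate next node
  1 AND 0 = 0
Step 3: Evaluate root node
  0 OR 0 = 0

0


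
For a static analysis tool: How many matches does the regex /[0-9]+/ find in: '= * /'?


Pattern: /[0-9]+/ (int literals)
Input: '= * /'
Scanning for matches:
Total matches: 0

0


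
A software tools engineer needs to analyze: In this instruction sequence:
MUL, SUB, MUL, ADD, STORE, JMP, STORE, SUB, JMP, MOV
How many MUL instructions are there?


Scanning instruction sequence for MUL:
  Position 1: MUL <- MATCH
  Position 2: SUB
  Position 3: MUL <- MATCH
  Position 4: ADD
  Position 5: STORE
  Position 6: JMP
  Position 7: STORE
  Position 8: SUB
  Position 9: JMP
  Position 10: MOV
Matches at positions: [1, 3]
Total MUL count: 2

2


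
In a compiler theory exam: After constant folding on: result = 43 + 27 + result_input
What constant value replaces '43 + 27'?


Identifying constant sub-expression:
  Original: result = 43 + 27 + result_input
  43 and 27 are both compile-time constants
  Evaluating: 43 + 27 = 70
  After folding: result = 70 + result_input

70


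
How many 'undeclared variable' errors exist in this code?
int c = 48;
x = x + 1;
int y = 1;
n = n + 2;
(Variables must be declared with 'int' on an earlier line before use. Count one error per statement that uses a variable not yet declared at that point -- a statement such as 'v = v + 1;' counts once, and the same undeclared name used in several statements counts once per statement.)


Scanning code line by line:
  Line 1: declare 'c' -> declared = ['c']
  Line 2: use 'x' -> ERROR (undeclared)
  Line 3: declare 'y' -> declared = ['c', 'y']
  Line 4: use 'n' -> ERROR (undeclared)
Total undeclared variable errors: 2

2


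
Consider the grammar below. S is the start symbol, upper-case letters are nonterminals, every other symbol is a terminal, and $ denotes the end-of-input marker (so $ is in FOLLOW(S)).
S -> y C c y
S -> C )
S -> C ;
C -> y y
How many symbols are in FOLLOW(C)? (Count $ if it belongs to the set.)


S is the start symbol and does not occur in any rule body, so FOLLOW(S) = {$}.
Examining every occurrence of C in a rule body:
  S -> y C c y : C is followed by terminal 'c' -> add 'c'
  S -> C ) : C is followed by terminal ')' -> add ')'
  S -> C ; : C is followed by terminal ';' -> add ';'
  C -> y y : C does not occur in the body -> contributes nothing
FOLLOW(C) = {), ;, c}
Count: 3

3


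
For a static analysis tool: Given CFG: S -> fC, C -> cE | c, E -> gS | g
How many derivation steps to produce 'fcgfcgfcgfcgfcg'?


Grammar: S -> fC, C -> cE | c, E -> gS | g
Deriving 'fcgfcgfcgfcgfcg':
Step 1: S -> fC => fC
Step 2: C -> cE => fcE
Step 3: E -> gS => fcgS
Step 4: S -> fC => fcgfC
Step 5: C -> cE => fcgfcE
Step 6: E -> gS => fcgfcgS
Step 7: S -> fC => fcgfcgfC
Step 8: C -> cE => fcgfcgfcE
Step 9: E -> gS => fcgfcgfcgS
Step 10: S -> fC => fcgfcgfcgfC
Step 11: C -> cE => fcgfcgfcgfcE
Step 12: E -> gS => fcgfcgfcgfcgS
Step 13: S -> fC => fcgfcgfcgfcgfC
Step 14: C -> cE => fcgfcgfcgfcgfcE
Step 15: E -> g => fcgfcgfcgfcgfcg
Total derivation steps: 15

15


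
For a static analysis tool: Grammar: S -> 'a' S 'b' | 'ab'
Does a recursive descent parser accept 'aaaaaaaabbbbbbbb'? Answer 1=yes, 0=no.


Grammar accepts strings of the form a^n b^n (n >= 1)
Word: 'aaaaaaaabbbbbbbb'
Counting: 8 a's and 8 b's
Check: 8 == 8? Yes
Derivation (S -> aSb applied 7 time(s), then S -> ab): S => aSb => aaSbb => aaaSbbb => aaaaSbbbb => aaaaaSbbbbb => aaaaaaSbbbbbb => aaaaaaaSbbbbbbb => aaaaaaaabbbbbbbb
Accepted

1


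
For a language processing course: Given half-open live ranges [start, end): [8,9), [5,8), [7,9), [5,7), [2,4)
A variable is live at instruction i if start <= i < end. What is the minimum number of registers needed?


Live ranges:
  Var0: [8, 9)
  Var1: [5, 8)
  Var2: [7, 9)
  Var3: [5, 7)
  Var4: [2, 4)
Sweep-line events (position, delta, active):
  pos=2 start -> active=1
  pos=4 end -> active=0
  pos=5 start -> active=1
  pos=5 start -> active=2
  pos=7 end -> active=1
  pos=7 start -> active=2
  pos=8 end -> active=1
  pos=8 start -> active=2
  pos=9 end -> active=1
  pos=9 end -> active=0
Maximum simultaneous active: 2
Minimum registers needed: 2

2


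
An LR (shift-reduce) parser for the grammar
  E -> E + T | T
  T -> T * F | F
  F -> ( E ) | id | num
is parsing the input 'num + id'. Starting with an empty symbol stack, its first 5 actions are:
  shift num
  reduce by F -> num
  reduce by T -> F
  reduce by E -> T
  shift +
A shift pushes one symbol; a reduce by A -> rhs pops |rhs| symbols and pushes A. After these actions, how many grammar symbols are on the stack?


Tracking the symbol stack through each action:
  Action 1: shift 'num' : push -> stack = [num] (size 1)
  Action 2: reduce by F -> num : pop 1, push F -> stack = [F] (size 1)
  Action 3: reduce by T -> F : pop 1, push T -> stack = [T] (size 1)
  Action 4: reduce by E -> T : pop 1, push E -> stack = [E] (size 1)
  Action 5: shift '+' : push -> stack = [E, +] (size 2)
Final stack size: 2

2


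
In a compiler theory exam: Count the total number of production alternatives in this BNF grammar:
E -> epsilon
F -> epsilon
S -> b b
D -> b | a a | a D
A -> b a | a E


Counting alternatives per rule:
  E: 1 alternative(s)
  F: 1 alternative(s)
  S: 1 alternative(s)
  D: 3 alternative(s)
  A: 2 alternative(s)
Sum: 1 + 1 + 1 + 3 + 2 = 8

8


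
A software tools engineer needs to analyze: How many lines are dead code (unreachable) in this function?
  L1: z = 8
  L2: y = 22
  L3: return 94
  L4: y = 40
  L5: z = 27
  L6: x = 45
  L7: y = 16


Analyzing control flow:
  L1: reachable (before return)
  L2: reachable (before return)
  L3: reachable (return statement)
  L4: DEAD (after return at L3)
  L5: DEAD (after return at L3)
  L6: DEAD (after return at L3)
  L7: DEAD (after return at L3)
Return at L3, total lines = 7
Dead lines: L4 through L7
Count: 4

4


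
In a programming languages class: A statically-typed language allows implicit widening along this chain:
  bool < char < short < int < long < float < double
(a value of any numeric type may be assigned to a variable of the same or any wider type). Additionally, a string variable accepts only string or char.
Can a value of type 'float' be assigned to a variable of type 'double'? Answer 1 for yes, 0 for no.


Target variable type: double
Source value type: float
Numeric ranks: float=5, double=6
Widening allowed iff rank(source) <= rank(target): 5 <= 6? Yes
Result: 1

1


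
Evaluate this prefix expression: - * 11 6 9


Parsing prefix expression: - * 11 6 9
Step 1: Innermost operation '* 11 6'
  11 * 6 = 66
Step 2: Outer operation '- [66] 9'
  66 - 9 = 57

57


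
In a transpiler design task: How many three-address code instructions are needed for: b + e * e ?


Expression: b + e * e
Generating three-address code (respecting * over +/- precedence):
  Instruction 1: t1 = e * e
  Instruction 2: t2 = b + t1
Total instructions: 2

2


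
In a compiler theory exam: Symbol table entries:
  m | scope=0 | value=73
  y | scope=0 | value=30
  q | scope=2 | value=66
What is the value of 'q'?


Searching symbol table for 'q':
  m | scope=0 | value=73
  y | scope=0 | value=30
  q | scope=2 | value=66 <- MATCH
Found 'q' at scope 2 with value 66

66


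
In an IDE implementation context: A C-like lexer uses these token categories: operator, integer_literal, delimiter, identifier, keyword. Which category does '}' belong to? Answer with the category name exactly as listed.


Token: '}'
Checking categories:
  identifier: no
  integer_literal: no
  operator: no
  keyword: no
  delimiter: YES
Category: delimiter

delimiter


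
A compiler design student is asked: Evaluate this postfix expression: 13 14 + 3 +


Processing tokens left to right:
Push 13, Push 14
Pop 13 and 14, compute 13 + 14 = 27, push 27
Push 3
Pop 27 and 3, compute 27 + 3 = 30, push 30
Stack result: 30

30


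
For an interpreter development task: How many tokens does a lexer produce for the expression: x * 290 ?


Scanning 'x * 290'
Token 1: 'x' -> identifier
Token 2: '*' -> operator
Token 3: '290' -> integer_literal
Total tokens: 3

3


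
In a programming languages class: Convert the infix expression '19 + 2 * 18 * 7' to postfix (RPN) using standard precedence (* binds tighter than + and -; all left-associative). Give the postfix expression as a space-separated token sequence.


Applying the shunting-yard algorithm:
  Operand 19 -> output
  Push '+' onto operator stack -> op-stack: [+]
  Operand 2 -> output
  Push '*' onto operator stack -> op-stack: [+, *]
  Operand 18 -> output
  See '*' (prec 2); top '*' (prec 2) >= it -> pop '*' to output
  Push '*' onto operator stack -> op-stack: [+, *]
  Operand 7 -> output
  End of input: pop '*' to output
  End of input: pop '+' to output
Postfix result: 19 2 18 * 7 * +

19 2 18 * 7 * +


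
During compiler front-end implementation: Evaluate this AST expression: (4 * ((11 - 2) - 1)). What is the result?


Expression: (4 * ((11 - 2) - 1))
Evaluating step by step:
  11 - 2 = 9
  9 - 1 = 8
  4 * 8 = 32
Result: 32

32


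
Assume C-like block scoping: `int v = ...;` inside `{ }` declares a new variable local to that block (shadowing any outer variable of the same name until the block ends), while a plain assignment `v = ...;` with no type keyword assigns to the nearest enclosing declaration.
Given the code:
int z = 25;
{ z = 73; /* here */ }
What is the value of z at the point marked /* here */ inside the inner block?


Analyzing scoping rules:
Outer scope: declares z = 25
Inner block: 'z = 73;' has no type keyword, so it is an assignment to the outer z (no shadowing)
Inside the block, after the assignment -> 73
Result: 73

73


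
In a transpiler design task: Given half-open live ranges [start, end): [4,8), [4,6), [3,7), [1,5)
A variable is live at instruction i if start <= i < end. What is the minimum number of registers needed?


Live ranges:
  Var0: [4, 8)
  Var1: [4, 6)
  Var2: [3, 7)
  Var3: [1, 5)
Sweep-line events (position, delta, active):
  pos=1 start -> active=1
  pos=3 start -> active=2
  pos=4 start -> active=3
  pos=4 start -> active=4
  pos=5 end -> active=3
  pos=6 end -> active=2
  pos=7 end -> active=1
  pos=8 end -> active=0
Maximum simultaneous active: 4
Minimum registers needed: 4

4


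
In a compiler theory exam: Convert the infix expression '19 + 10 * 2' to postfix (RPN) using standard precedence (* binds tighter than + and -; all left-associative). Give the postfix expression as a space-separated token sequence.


Applying the shunting-yard algorithm:
  Operand 19 -> output
  Push '+' onto operator stack -> op-stack: [+]
  Operand 10 -> output
  Push '*' onto operator stack -> op-stack: [+, *]
  Operand 2 -> output
  End of input: pop '*' to output
  End of input: pop '+' to output
Postfix result: 19 10 2 * +

19 10 2 * +


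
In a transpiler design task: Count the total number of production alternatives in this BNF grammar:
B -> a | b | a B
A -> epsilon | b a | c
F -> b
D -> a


Counting alternatives per rule:
  B: 3 alternative(s)
  A: 3 alternative(s)
  F: 1 alternative(s)
  D: 1 alternative(s)
Sum: 3 + 3 + 1 + 1 = 8

8


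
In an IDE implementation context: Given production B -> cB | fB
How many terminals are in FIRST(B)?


Production: B -> cB | fB
Examining each alternative for leading terminals:
  B -> cB : first terminal = 'c'
  B -> fB : first terminal = 'f'
FIRST(B) = {c, f}
Count: 2

2


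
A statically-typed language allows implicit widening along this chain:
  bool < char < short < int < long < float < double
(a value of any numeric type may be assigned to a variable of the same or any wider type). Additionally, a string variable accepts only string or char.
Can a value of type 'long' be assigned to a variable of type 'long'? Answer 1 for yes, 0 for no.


Target variable type: long
Source value type: long
Numeric ranks: long=4, long=4
Widening allowed iff rank(source) <= rank(target): 4 <= 4? Yes
Result: 1

1


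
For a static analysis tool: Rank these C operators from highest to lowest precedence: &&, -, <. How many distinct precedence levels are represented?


Looking up precedence for each operator:
  && -> precedence 2
  - -> precedence 5
  < -> precedence 4
Sorted highest to lowest: -, <, &&
Distinct precedence values: [5, 4, 2]
Number of distinct levels: 3

3


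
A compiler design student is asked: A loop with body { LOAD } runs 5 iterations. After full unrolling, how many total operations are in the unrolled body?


Loop body operations: LOAD (1 op per iteration)
Unrolling 5 iterations:
  Iteration 1: LOAD (1 ops)
  Iteration 2: LOAD (1 ops)
  Iteration 3: LOAD (1 ops)
  Iteration 4: LOAD (1 ops)
  Iteration 5: LOAD (1 ops)
Total: 5 iterations * 1 ops/iter = 5 operations

5


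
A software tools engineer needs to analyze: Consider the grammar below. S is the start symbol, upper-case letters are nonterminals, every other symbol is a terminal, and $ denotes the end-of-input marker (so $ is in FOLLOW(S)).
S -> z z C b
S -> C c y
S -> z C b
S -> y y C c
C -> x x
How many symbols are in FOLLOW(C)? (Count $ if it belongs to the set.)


S is the start symbol and does not occur in any rule body, so FOLLOW(S) = {$}.
Examining every occurrence of C in a rule body:
  S -> z z C b : C is followed by terminal 'b' -> add 'b'
  S -> C c y : C is followed by terminal 'c' -> add 'c'
  S -> z C b : C is followed by terminal 'b' -> add 'b' (already in the set)
  S -> y y C c : C is followed by terminal 'c' -> add 'c' (already in the set)
  C -> x x : C does not occur in the body -> contributes nothing
FOLLOW(C) = {b, c}
Count: 2

2


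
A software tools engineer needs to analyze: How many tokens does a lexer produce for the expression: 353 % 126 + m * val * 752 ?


Scanning '353 % 126 + m * val * 752'
Token 1: '353' -> integer_literal
Token 2: '%' -> operator
Token 3: '126' -> integer_literal
Token 4: '+' -> operator
Token 5: 'm' -> identifier
Token 6: '*' -> operator
Token 7: 'val' -> identifier
Token 8: '*' -> operator
Token 9: '752' -> integer_literal
Total tokens: 9

9


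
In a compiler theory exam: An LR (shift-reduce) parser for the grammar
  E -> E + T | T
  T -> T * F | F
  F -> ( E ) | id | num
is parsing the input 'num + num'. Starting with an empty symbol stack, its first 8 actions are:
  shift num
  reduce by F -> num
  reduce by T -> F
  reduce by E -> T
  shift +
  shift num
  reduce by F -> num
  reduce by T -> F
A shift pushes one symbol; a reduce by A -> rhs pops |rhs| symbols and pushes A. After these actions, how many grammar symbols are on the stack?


Tracking the symbol stack through each action:
  Action 1: shift 'num' : push -> stack = [num] (size 1)
  Action 2: reduce by F -> num : pop 1, push F -> stack = [F] (size 1)
  Action 3: reduce by T -> F : pop 1, push T -> stack = [T] (size 1)
  Action 4: reduce by E -> T : pop 1, push E -> stack = [E] (size 1)
  Action 5: shift '+' : push -> stack = [E, +] (size 2)
  Action 6: shift 'num' : push -> stack = [E, +, num] (size 3)
  Action 7: reduce by F -> num : pop 1, push F -> stack = [E, +, F] (size 3)
  Action 8: reduce by T -> F : pop 1, push T -> stack = [E, +, T] (size 3)
Final stack size: 3

3


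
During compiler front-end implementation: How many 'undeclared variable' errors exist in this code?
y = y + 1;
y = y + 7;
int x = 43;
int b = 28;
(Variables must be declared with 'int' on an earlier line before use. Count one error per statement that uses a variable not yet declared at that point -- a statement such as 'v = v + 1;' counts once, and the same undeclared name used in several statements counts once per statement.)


Scanning code line by line:
  Line 1: use 'y' -> ERROR (undeclared)
  Line 2: use 'y' -> ERROR (undeclared)
  Line 3: declare 'x' -> declared = ['x']
  Line 4: declare 'b' -> declared = ['b', 'x']
Total undeclared variable errors: 2

2


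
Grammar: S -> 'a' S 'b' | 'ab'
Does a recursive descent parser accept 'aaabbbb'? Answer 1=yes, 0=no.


Grammar accepts strings of the form a^n b^n (n >= 1)
Word: 'aaabbbb'
Counting: 3 a's and 4 b's
Check: 3 == 4? No
Mismatch: a-count != b-count
Rejected

0


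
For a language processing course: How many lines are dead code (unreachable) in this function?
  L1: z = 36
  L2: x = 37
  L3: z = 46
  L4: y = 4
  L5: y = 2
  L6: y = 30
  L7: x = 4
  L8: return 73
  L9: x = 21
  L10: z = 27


Analyzing control flow:
  L1: reachable (before return)
  L2: reachable (before return)
  L3: reachable (before return)
  L4: reachable (before return)
  L5: reachable (before return)
  L6: reachable (before return)
  L7: reachable (before return)
  L8: reachable (return statement)
  L9: DEAD (after return at L8)
  L10: DEAD (after return at L8)
Return at L8, total lines = 10
Dead lines: L9 through L10
Count: 2

2


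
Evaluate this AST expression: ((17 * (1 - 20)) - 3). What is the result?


Expression: ((17 * (1 - 20)) - 3)
Evaluating step by step:
  1 - 20 = -19
  17 * -19 = -323
  -323 - 3 = -326
Result: -326

-326


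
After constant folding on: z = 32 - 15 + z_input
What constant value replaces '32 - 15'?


Identifying constant sub-expression:
  Original: z = 32 - 15 + z_input
  32 and 15 are both compile-time constants
  Evaluating: 32 - 15 = 17
  After folding: z = 17 + z_input

17


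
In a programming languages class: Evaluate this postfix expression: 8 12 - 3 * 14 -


Processing tokens left to right:
Push 8, Push 12
Pop 8 and 12, compute 8 - 12 = -4, push -4
Push 3
Pop -4 and 3, compute -4 * 3 = -12, push -12
Push 14
Pop -12 and 14, compute -12 - 14 = -26, push -26
Stack result: -26

-26


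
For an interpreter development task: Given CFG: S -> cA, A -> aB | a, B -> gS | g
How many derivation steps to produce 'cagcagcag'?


Grammar: S -> cA, A -> aB | a, B -> gS | g
Deriving 'cagcagcag':
Step 1: S -> cA => cA
Step 2: A -> aB => caB
Step 3: B -> gS => cagS
Step 4: S -> cA => cagcA
Step 5: A -> aB => cagcaB
Step 6: B -> gS => cagcagS
Step 7: S -> cA => cagcagcA
Step 8: A -> aB => cagcagcaB
Step 9: B -> g => cagcagcag
Total derivation steps: 9

9


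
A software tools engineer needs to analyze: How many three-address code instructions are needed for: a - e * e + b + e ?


Expression: a - e * e + b + e
Generating three-address code (respecting * over +/- precedence):
  Instruction 1: t1 = e * e
  Instruction 2: t2 = a - t1
  Instruction 3: t3 = t2 + b
  Instruction 4: t4 = t3 + e
Total instructions: 4

4


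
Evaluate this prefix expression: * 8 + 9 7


Parsing prefix expression: * 8 + 9 7
Step 1: Innermost operation '+ 9 7'
  9 + 7 = 16
Step 2: Outer operation '* 8 [16]'
  8 * 16 = 128

128


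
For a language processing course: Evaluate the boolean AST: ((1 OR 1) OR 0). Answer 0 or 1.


Step 1: Evaluate inner node
  1 OR 1 = 1
Step 2: Evaluate root node
  1 OR 0 = 1

1


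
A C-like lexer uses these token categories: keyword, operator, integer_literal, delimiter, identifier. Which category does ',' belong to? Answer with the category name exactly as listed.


Token: ','
Checking categories:
  identifier: no
  integer_literal: no
  operator: no
  keyword: no
  delimiter: YES
Category: delimiter

delimiter


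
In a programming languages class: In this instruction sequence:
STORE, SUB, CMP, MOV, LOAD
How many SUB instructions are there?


Scanning instruction sequence for SUB:
  Position 1: STORE
  Position 2: SUB <- MATCH
  Position 3: CMP
  Position 4: MOV
  Position 5: LOAD
Matches at positions: [2]
Total SUB count: 1

1


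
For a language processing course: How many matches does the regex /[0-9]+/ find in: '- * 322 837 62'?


Pattern: /[0-9]+/ (int literals)
Input: '- * 322 837 62'
Scanning for matches:
  Match 1: '322'
  Match 2: '837'
  Match 3: '62'
Total matches: 3

3


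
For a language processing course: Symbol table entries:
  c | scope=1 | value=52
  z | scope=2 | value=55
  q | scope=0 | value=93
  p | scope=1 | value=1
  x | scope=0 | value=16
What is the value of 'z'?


Searching symbol table for 'z':
  c | scope=1 | value=52
  z | scope=2 | value=55 <- MATCH
  q | scope=0 | value=93
  p | scope=1 | value=1
  x | scope=0 | value=16
Found 'z' at scope 2 with value 55

55


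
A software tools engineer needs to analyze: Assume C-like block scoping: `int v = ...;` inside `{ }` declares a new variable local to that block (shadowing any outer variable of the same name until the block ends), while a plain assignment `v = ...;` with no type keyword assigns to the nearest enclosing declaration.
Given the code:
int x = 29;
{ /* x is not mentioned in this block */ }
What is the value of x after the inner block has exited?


Analyzing scoping rules:
Outer scope: declares x = 29
Inner block: x is neither redeclared nor assigned -> unchanged
After the block -> 29
Result: 29

29


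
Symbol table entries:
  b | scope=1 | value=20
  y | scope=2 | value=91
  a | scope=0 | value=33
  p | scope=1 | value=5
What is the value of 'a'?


Searching symbol table for 'a':
  b | scope=1 | value=20
  y | scope=2 | value=91
  a | scope=0 | value=33 <- MATCH
  p | scope=1 | value=5
Found 'a' at scope 0 with value 33

33


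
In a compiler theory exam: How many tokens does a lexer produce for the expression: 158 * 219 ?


Scanning '158 * 219'
Token 1: '158' -> integer_literal
Token 2: '*' -> operator
Token 3: '219' -> integer_literal
Total tokens: 3

3


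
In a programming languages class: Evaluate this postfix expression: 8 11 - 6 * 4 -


Processing tokens left to right:
Push 8, Push 11
Pop 8 and 11, compute 8 - 11 = -3, push -3
Push 6
Pop -3 and 6, compute -3 * 6 = -18, push -18
Push 4
Pop -18 and 4, compute -18 - 4 = -22, push -22
Stack result: -22

-22


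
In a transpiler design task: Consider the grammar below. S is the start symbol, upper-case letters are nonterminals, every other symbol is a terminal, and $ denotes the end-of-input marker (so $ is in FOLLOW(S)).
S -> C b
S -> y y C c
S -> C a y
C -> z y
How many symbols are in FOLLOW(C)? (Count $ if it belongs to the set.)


S is the start symbol and does not occur in any rule body, so FOLLOW(S) = {$}.
Examining every occurrence of C in a rule body:
  S -> C b : C is followed by terminal 'b' -> add 'b'
  S -> y y C c : C is followed by terminal 'c' -> add 'c'
  S -> C a y : C is followed by terminal 'a' -> add 'a'
  C -> z y : C does not occur in the body -> contributes nothing
FOLLOW(C) = {a, b, c}
Count: 3

3


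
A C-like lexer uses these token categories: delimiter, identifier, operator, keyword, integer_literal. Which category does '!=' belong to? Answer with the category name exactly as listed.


Token: '!='
Checking categories:
  identifier: no
  integer_literal: no
  operator: YES
  keyword: no
  delimiter: no
Category: operator

operator


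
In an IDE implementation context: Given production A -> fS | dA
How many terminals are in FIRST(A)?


Production: A -> fS | dA
Examining each alternative for leading terminals:
  A -> fS : first terminal = 'f'
  A -> dA : first terminal = 'd'
FIRST(A) = {d, f}
Count: 2

2


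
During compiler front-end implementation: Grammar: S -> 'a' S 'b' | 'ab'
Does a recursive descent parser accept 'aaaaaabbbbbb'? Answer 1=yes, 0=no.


Grammar accepts strings of the form a^n b^n (n >= 1)
Word: 'aaaaaabbbbbb'
Counting: 6 a's and 6 b's
Check: 6 == 6? Yes
Derivation (S -> aSb applied 5 time(s), then S -> ab): S => aSb => aaSbb => aaaSbbb => aaaaSbbbb => aaaaaSbbbbb => aaaaaabbbbbb
Accepted

1


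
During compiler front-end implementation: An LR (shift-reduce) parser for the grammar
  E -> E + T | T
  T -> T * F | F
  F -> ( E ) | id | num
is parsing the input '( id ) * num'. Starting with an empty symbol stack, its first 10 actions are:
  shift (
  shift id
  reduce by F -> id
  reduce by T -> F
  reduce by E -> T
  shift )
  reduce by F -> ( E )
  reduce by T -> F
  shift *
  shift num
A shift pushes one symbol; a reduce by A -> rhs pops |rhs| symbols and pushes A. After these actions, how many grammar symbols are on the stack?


Tracking the symbol stack through each action:
  Action 1: shift '(' : push -> stack = [(] (size 1)
  Action 2: shift 'id' : push -> stack = [(, id] (size 2)
  Action 3: reduce by F -> id : pop 1, push F -> stack = [(, F] (size 2)
  Action 4: reduce by T -> F : pop 1, push T -> stack = [(, T] (size 2)
  Action 5: reduce by E -> T : pop 1, push E -> stack = [(, E] (size 2)
  Action 6: shift ')' : push -> stack = [(, E, )] (size 3)
  Action 7: reduce by F -> ( E ) : pop 3, push F -> stack = [F] (size 1)
  Action 8: reduce by T -> F : pop 1, push T -> stack = [T] (size 1)
  Action 9: shift '*' : push -> stack = [T, *] (size 2)
  Action 10: shift 'num' : push -> stack = [T, *, num] (size 3)
Final stack size: 3

3


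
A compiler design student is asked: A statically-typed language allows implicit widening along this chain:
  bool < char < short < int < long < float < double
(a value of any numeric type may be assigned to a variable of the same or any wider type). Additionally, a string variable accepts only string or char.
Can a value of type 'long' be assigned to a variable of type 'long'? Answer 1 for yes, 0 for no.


Target variable type: long
Source value type: long
Numeric ranks: long=4, long=4
Widening allowed iff rank(source) <= rank(target): 4 <= 4? Yes
Result: 1

1


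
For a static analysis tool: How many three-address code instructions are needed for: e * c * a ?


Expression: e * c * a
Generating three-address code (respecting * over +/- precedence):
  Instruction 1: t1 = e * c
  Instruction 2: t2 = t1 * a
Total instructions: 2

2


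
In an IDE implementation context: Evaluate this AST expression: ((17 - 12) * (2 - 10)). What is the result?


Expression: ((17 - 12) * (2 - 10))
Evaluating step by step:
  17 - 12 = 5
  2 - 10 = -8
  5 * -8 = -40
Result: -40

-40


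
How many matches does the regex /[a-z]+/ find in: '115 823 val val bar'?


Pattern: /[a-z]+/ (identifiers)
Input: '115 823 val val bar'
Scanning for matches:
  Match 1: 'val'
  Match 2: 'val'
  Match 3: 'bar'
Total matches: 3

3


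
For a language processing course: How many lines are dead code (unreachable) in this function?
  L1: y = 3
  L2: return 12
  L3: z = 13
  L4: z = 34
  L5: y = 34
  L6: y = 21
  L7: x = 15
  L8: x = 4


Analyzing control flow:
  L1: reachable (before return)
  L2: reachable (return statement)
  L3: DEAD (after return at L2)
  L4: DEAD (after return at L2)
  L5: DEAD (after return at L2)
  L6: DEAD (after return at L2)
  L7: DEAD (after return at L2)
  L8: DEAD (after return at L2)
Return at L2, total lines = 8
Dead lines: L3 through L8
Count: 6

6


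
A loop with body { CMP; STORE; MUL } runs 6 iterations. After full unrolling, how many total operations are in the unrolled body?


Loop body operations: CMP, STORE, MUL (3 ops per iteration)
Unrolling 6 iterations:
  Iteration 1: CMP, STORE, MUL (3 ops)
  Iteration 2: CMP, STORE, MUL (3 ops)
  Iteration 3: CMP, STORE, MUL (3 ops)
  Iteration 4: CMP, STORE, MUL (3 ops)
  Iteration 5: CMP, STORE, MUL (3 ops)
  Iteration 6: CMP, STORE, MUL (3 ops)
Total: 6 iterations * 3 ops/iter = 18 operations

18


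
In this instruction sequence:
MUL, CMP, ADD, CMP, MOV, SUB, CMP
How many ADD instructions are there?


Scanning instruction sequence for ADD:
  Position 1: MUL
  Position 2: CMP
  Position 3: ADD <- MATCH
  Position 4: CMP
  Position 5: MOV
  Position 6: SUB
  Position 7: CMP
Matches at positions: [3]
Total ADD count: 1

1


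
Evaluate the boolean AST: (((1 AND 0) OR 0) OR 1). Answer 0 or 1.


Step 1: Evaluate inner node
  1 AND 0 = 0
Step 2: Evaluate next node
  0 OR 0 = 0
Step 3: Evaluate root node
  0 OR 1 = 1

1


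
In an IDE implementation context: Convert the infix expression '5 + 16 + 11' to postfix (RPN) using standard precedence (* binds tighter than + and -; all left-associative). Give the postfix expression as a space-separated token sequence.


Applying the shunting-yard algorithm:
  Operand 5 -> output
  Push '+' onto operator stack -> op-stack: [+]
  Operand 16 -> output
  See '+' (prec 1); top '+' (prec 1) >= it -> pop '+' to output
  Push '+' onto operator stack -> op-stack: [+]
  Operand 11 -> output
  End of input: pop '+' to output
Postfix result: 5 16 + 11 +

5 16 + 11 +


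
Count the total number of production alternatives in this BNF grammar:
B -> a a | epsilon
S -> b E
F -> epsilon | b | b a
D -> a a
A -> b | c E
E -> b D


Counting alternatives per rule:
  B: 2 alternative(s)
  S: 1 alternative(s)
  F: 3 alternative(s)
  D: 1 alternative(s)
  A: 2 alternative(s)
  E: 1 alternative(s)
Sum: 2 + 1 + 3 + 1 + 2 + 1 = 10

10


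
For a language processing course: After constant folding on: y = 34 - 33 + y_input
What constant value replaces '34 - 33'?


Identifying constant sub-expression:
  Original: y = 34 - 33 + y_input
  34 and 33 are both compile-time constants
  Evaluating: 34 - 33 = 1
  After folding: y = 1 + y_input

1


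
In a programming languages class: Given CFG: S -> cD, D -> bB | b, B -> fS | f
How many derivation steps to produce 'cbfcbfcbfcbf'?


Grammar: S -> cD, D -> bB | b, B -> fS | f
Deriving 'cbfcbfcbfcbf':
Step 1: S -> cD => cD
Step 2: D -> bB => cbB
Step 3: B -> fS => cbfS
Step 4: S -> cD => cbfcD
Step 5: D -> bB => cbfcbB
Step 6: B -> fS => cbfcbfS
Step 7: S -> cD => cbfcbfcD
Step 8: D -> bB => cbfcbfcbB
Step 9: B -> fS => cbfcbfcbfS
Step 10: S -> cD => cbfcbfcbfcD
Step 11: D -> bB => cbfcbfcbfcbB
Step 12: B -> f => cbfcbfcbfcbf
Total derivation steps: 12

12


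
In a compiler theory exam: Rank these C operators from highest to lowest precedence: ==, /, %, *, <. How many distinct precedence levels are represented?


Looking up precedence for each operator:
  == -> precedence 3
  / -> precedence 6
  % -> precedence 6
  * -> precedence 6
  < -> precedence 4
Sorted highest to lowest: /, %, *, <, ==
Distinct precedence values: [6, 4, 3]
Number of distinct levels: 3

3


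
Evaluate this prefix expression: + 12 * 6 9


Parsing prefix expression: + 12 * 6 9
Step 1: Innermost operation '* 6 9'
  6 * 9 = 54
Step 2: Outer operation '+ 12 [54]'
  12 + 54 = 66

66


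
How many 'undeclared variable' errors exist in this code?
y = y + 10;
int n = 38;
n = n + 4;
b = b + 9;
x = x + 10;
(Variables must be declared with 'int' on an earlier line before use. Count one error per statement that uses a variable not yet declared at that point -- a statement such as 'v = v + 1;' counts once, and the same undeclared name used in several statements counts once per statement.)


Scanning code line by line:
  Line 1: use 'y' -> ERROR (undeclared)
  Line 2: declare 'n' -> declared = ['n']
  Line 3: use 'n' -> OK (declared)
  Line 4: use 'b' -> ERROR (undeclared)
  Line 5: use 'x' -> ERROR (undeclared)
Total undeclared variable errors: 3

3


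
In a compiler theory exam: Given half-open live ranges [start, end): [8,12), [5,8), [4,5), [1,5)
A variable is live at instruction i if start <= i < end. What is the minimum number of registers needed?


Live ranges:
  Var0: [8, 12)
  Var1: [5, 8)
  Var2: [4, 5)
  Var3: [1, 5)
Sweep-line events (position, delta, active):
  pos=1 start -> active=1
  pos=4 start -> active=2
  pos=5 end -> active=1
  pos=5 end -> active=0
  pos=5 start -> active=1
  pos=8 end -> active=0
  pos=8 start -> active=1
  pos=12 end -> active=0
Maximum simultaneous active: 2
Minimum registers needed: 2

2


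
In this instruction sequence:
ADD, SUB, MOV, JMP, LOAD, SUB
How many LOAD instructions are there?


Scanning instruction sequence for LOAD:
  Position 1: ADD
  Position 2: SUB
  Position 3: MOV
  Position 4: JMP
  Position 5: LOAD <- MATCH
  Position 6: SUB
Matches at positions: [5]
Total LOAD count: 1

1


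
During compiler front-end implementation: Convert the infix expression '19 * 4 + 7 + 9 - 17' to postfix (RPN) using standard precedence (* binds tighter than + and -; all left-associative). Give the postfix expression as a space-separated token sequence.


Applying the shunting-yard algorithm:
  Operand 19 -> output
  Push '*' onto operator stack -> op-stack: [*]
  Operand 4 -> output
  See '+' (prec 1); top '*' (prec 2) >= it -> pop '*' to output
  Push '+' onto operator stack -> op-stack: [+]
  Operand 7 -> output
  See '+' (prec 1); top '+' (prec 1) >= it -> pop '+' to output
  Push '+' onto operator stack -> op-stack: [+]
  Operand 9 -> output
  See '-' (prec 1); top '+' (prec 1) >= it -> pop '+' to output
  Push '-' onto operator stack -> op-stack: [-]
  Operand 17 -> output
  End of input: pop '-' to output
Postfix result: 19 4 * 7 + 9 + 17 -

19 4 * 7 + 9 + 17 -


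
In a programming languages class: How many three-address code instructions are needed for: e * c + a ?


Expression: e * c + a
Generating three-address code (respecting * over +/- precedence):
  Instruction 1: t1 = e * c
  Instruction 2: t2 = t1 + a
Total instructions: 2

2
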